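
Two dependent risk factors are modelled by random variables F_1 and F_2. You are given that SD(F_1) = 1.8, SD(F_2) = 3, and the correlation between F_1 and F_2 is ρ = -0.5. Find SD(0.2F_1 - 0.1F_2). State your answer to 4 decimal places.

0.5724

Var(F_1) = (1.8)² = 3.24;  Var(F_2) = (3)² = 9
Cov(F_1,F_2) = ρ·SD(F_1)·SD(F_2) = -0.5·1.8·3 = -2.7
Var(0.2F_1 - 0.1F_2) = (0.2)²·Var(F_1) + (-0.1)²·Var(F_2) + 2·(0.2)·(-0.1)·Cov(F_1,F_2)
= 0.04·3.24 + 0.01·9 + -0.04·-2.7 = 0.3276
SD(0.2F_1 - 0.1F_2) = √0.3276 ≈ 0.5724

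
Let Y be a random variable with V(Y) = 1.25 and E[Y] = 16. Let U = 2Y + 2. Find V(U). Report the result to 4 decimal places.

V(2Y + 2) = (2)²·V(Y) = 4·1.25 = 5

5.0000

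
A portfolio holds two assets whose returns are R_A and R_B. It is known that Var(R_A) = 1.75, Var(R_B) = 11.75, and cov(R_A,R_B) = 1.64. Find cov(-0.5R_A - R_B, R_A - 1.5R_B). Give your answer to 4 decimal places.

16.3400

cov(-0.5R_A - R_B, R_A - 1.5R_B) = (-0.5)(1)Var(R_A) + (-1)(-1.5)Var(R_B) + [(-0.5)(-1.5) + (-1)(1)]cov(R_A,R_B)
= -0.5·1.75 + 1.5·11.75 + -0.25·1.64 = 16.34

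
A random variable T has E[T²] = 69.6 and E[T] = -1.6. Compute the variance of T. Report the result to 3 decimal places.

V(T) = 69.6 − (-1.6)² = 67.04

67.040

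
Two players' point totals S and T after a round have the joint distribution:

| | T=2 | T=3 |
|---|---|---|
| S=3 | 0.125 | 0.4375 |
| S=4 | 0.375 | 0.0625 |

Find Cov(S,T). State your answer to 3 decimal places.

-0.156

E[S] = 3.4375,  E[T] = 2.5
E[ST] = 8.4375
Cov(S,T) = E[ST] − E[S]E[T] = 8.4375 − (3.4375)(2.5) = -0.15625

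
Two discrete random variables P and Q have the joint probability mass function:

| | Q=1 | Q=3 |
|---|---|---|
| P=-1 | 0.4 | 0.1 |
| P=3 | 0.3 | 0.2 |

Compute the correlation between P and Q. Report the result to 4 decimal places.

E[P] = 1,  E[Q] = 1.6
E[PQ] = 2
cov(P,Q) = E[PQ] − E[P]E[Q] = 2 − (1)(1.6) = 0.4
Var(P) = 4,  Var(Q) = 0.84
ρ = 0.4 / √(4·0.84) ≈ 0.2182

0.2182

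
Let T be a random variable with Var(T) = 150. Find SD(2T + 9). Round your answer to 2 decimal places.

24.49

Var(2T + 9) = (2)²·150 = 600
SD(2T + 9) = √600 ≈ 24.49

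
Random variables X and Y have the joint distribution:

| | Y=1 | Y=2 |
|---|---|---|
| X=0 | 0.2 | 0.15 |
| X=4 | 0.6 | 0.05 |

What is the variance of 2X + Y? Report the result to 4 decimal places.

13.4400

E[X] = 2.6,  E[Y] = 1.2,  E[XY] = 2.8
Var(X) = 10.4 − (2.6)² = 3.64;  Var(Y) = 1.6 − (1.2)² = 0.16
cov(X,Y) = 2.8 − (2.6)(1.2) = -0.32
Var(2X + Y) = (2)²·3.64 + (1)²·0.16 + 2·(2)·(1)·-0.32 = 13.44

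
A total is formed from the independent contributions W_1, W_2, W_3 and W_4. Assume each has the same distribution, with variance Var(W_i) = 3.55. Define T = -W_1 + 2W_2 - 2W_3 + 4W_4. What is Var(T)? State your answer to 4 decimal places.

By independence, Var(T) = (-1)²Var(W_1) + (2)²Var(W_2) + (-2)²Var(W_3) + (4)²Var(W_4)
= (-1)²·3.55 + (2)²·3.55 + (-2)²·3.55 + (4)²·3.55 = 88.75

88.7500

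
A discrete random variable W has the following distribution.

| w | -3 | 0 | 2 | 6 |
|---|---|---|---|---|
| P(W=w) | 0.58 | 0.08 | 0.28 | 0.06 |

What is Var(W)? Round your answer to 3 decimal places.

E[W] = (-3)(0.58) + (0)(0.08) + (2)(0.28) + (6)(0.06) = -0.82
E[W²] = (-3)²(0.58) + (0)²(0.08) + (2)²(0.28) + (6)²(0.06) = 8.5
Var(W) = E[W²] − (E[W])² = 8.5 − (-0.82)² = 7.8276

7.828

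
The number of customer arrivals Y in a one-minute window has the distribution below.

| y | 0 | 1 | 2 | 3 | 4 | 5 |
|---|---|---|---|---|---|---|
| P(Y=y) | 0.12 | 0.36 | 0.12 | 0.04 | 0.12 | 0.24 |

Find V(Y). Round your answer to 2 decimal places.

3.36

E[Y] = (0)(0.12) + (1)(0.36) + (2)(0.12) + (3)(0.04) + (4)(0.12) + (5)(0.24) = 2.4
E[Y²] = (0)²(0.12) + (1)²(0.36) + (2)²(0.12) + (3)²(0.04) + (4)²(0.12) + (5)²(0.24) = 9.12
V(Y) = E[Y²] − (E[Y])² = 9.12 − (2.4)² = 3.36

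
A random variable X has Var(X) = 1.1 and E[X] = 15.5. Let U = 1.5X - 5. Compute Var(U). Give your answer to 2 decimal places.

Var(1.5X - 5) = (1.5)²·Var(X) = 2.25·1.1 = 2.475

2.48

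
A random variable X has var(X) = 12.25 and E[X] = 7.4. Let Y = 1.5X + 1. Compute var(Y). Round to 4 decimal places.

27.5625

var(1.5X + 1) = (1.5)²·var(X) = 2.25·12.25 = 27.5625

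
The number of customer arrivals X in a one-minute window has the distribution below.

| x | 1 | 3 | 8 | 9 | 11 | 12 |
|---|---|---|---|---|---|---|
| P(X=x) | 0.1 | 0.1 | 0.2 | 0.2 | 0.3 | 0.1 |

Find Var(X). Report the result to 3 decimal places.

11.810

E[X] = (1)(0.1) + (3)(0.1) + (8)(0.2) + (9)(0.2) + (11)(0.3) + (12)(0.1) = 8.3
E[X²] = (1)²(0.1) + (3)²(0.1) + (8)²(0.2) + (9)²(0.2) + (11)²(0.3) + (12)²(0.1) = 80.7
Var(X) = E[X²] − (E[X])² = 80.7 − (8.3)² = 11.81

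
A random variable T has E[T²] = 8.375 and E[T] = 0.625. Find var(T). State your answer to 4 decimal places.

var(T) = 8.375 − (0.625)² = 7.984375

7.9844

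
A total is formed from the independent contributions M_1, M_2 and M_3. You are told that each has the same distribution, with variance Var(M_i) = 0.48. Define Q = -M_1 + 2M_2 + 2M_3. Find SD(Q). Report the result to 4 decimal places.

By independence, Var(Q) = (-1)²Var(M_1) + (2)²Var(M_2) + (2)²Var(M_3)
= (-1)²·0.48 + (2)²·0.48 + (2)²·0.48 = 4.32
SD(Q) = √4.32 ≈ 2.0785

2.0785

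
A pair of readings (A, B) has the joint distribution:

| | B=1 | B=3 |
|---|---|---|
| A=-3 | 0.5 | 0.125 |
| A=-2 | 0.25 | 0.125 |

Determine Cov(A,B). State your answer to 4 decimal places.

E[A] = -2.625,  E[B] = 1.5
E[AB] = -3.875
Cov(A,B) = E[AB] − E[A]E[B] = -3.875 − (-2.625)(1.5) = 0.0625

0.0625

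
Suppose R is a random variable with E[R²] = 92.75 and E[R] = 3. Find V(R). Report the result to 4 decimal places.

V(R) = 92.75 − (3)² = 83.75

83.7500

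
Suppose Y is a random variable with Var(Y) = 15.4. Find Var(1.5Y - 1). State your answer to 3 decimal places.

Var(1.5Y - 1) = (1.5)²·Var(Y) = 2.25·15.4 = 34.65

34.650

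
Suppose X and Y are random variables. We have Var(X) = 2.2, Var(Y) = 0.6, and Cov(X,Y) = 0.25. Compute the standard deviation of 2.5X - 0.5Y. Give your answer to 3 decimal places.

3.643

Var(2.5X - 0.5Y) = (2.5)²·Var(X) + (-0.5)²·Var(Y) + 2·(2.5)·(-0.5)·Cov(X,Y)
= 6.25·2.2 + 0.25·0.6 + -2.5·0.25 = 13.275
σ(2.5X - 0.5Y) = √13.275 ≈ 3.643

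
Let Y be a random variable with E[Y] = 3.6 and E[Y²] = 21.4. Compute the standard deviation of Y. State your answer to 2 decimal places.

var(Y) = 21.4 − (3.6)² = 8.44
σ(Y) = √8.44 ≈ 2.91

2.91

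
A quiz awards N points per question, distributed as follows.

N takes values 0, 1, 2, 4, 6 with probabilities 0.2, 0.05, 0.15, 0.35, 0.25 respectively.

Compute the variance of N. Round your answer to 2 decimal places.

E[N] = (0)(0.2) + (1)(0.05) + (2)(0.15) + (4)(0.35) + (6)(0.25) = 3.25
E[N²] = (0)²(0.2) + (1)²(0.05) + (2)²(0.15) + (4)²(0.35) + (6)²(0.25) = 15.25
Var(N) = E[N²] − (E[N])² = 15.25 − (3.25)² = 4.6875

4.69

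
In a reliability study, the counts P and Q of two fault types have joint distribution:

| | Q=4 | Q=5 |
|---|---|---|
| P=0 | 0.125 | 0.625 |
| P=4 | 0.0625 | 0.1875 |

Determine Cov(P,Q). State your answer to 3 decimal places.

-0.063

E[P] = 1,  E[Q] = 4.8125
E[PQ] = 4.75
Cov(P,Q) = E[PQ] − E[P]E[Q] = 4.75 − (1)(4.8125) = -0.0625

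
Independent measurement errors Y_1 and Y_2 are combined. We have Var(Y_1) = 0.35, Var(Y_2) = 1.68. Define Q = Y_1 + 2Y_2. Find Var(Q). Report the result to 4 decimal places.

7.0700

By independence, Var(Q) = (1)²Var(Y_1) + (2)²Var(Y_2)
= (1)²·0.35 + (2)²·1.68 = 7.07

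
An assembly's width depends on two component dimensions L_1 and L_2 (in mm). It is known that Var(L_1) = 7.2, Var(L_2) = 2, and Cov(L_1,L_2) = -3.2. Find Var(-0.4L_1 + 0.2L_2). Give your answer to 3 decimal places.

Var(-0.4L_1 + 0.2L_2) = (-0.4)²·Var(L_1) + (0.2)²·Var(L_2) + 2·(-0.4)·(0.2)·Cov(L_1,L_2)
= 0.16·7.2 + 0.04·2 + -0.16·-3.2 = 1.744

1.744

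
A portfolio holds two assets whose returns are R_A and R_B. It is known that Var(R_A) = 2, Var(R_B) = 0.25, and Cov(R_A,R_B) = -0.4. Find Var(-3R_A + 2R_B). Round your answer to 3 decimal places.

23.800

Var(-3R_A + 2R_B) = (-3)²·Var(R_A) + (2)²·Var(R_B) + 2·(-3)·(2)·Cov(R_A,R_B)
= 9·2 + 4·0.25 + -12·-0.4 = 23.8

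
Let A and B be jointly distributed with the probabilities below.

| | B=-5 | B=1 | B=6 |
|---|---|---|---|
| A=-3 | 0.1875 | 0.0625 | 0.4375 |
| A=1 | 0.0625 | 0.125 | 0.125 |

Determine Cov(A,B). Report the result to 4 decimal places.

E[A] = -1.75,  E[B] = 2.3125
E[AB] = -4.6875
Cov(A,B) = E[AB] − E[A]E[B] = -4.6875 − (-1.75)(2.3125) = -0.640625

-0.6406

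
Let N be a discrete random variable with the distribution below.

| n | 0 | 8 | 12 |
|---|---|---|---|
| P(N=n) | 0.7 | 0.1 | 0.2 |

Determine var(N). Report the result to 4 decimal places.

E[N] = (0)(0.7) + (8)(0.1) + (12)(0.2) = 3.2
E[N²] = (0)²(0.7) + (8)²(0.1) + (12)²(0.2) = 35.2
var(N) = E[N²] − (E[N])² = 35.2 − (3.2)² = 24.96

24.9600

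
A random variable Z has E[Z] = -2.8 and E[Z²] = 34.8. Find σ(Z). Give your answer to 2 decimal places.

Var(Z) = 34.8 − (-2.8)² = 26.96
σ(Z) = √26.96 ≈ 5.19

5.19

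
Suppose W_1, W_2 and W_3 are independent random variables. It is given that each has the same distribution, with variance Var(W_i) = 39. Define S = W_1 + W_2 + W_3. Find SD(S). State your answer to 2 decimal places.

By independence, Var(S) = (1)²Var(W_1) + (1)²Var(W_2) + (1)²Var(W_3)
= (1)²·39 + (1)²·39 + (1)²·39 = 117
SD(S) = √117 ≈ 10.82

10.82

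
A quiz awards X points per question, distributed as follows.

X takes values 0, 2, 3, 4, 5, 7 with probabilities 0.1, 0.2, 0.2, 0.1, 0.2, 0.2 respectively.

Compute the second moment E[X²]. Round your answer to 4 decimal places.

19.0000

E[X²] = (0)²(0.1) + (2)²(0.2) + (3)²(0.2) + (4)²(0.1) + (5)²(0.2) + (7)²(0.2) = 19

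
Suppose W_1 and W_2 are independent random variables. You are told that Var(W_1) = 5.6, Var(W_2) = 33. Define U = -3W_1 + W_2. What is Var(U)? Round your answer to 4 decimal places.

By independence, Var(U) = (-3)²Var(W_1) + (1)²Var(W_2)
= (-3)²·5.6 + (1)²·33 = 83.4

83.4000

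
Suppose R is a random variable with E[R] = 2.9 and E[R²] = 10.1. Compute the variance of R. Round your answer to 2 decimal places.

1.69

Var(R) = 10.1 − (2.9)² = 1.69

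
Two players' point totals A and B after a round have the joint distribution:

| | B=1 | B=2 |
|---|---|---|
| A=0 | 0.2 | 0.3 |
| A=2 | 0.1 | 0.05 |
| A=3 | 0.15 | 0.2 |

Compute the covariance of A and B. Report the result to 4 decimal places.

-0.0425

E[A] = 1.35,  E[B] = 1.55
E[AB] = 2.05
Cov(A,B) = E[AB] − E[A]E[B] = 2.05 − (1.35)(1.55) = -0.0425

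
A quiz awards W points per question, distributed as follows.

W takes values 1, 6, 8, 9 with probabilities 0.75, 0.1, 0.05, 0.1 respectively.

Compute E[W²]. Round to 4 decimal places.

15.6500

E[W²] = (1)²(0.75) + (6)²(0.1) + (8)²(0.05) + (9)²(0.1) = 15.65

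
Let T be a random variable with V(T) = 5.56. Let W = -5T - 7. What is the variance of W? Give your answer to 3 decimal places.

V(-5T - 7) = (-5)²·V(T) = 25·5.56 = 139

139.000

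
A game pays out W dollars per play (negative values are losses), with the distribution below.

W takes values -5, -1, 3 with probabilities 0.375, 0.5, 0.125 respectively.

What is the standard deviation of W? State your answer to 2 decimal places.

E[W] = (-5)(0.375) + (-1)(0.5) + (3)(0.125) = -2
E[W²] = (-5)²(0.375) + (-1)²(0.5) + (3)²(0.125) = 11
V(W) = E[W²] − (E[W])² = 11 − (-2)² = 7
σ(W) = √7 ≈ 2.65

2.65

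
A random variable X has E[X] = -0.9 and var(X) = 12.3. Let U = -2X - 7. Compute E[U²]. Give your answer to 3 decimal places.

E[-2X - 7] = -2·-0.9 − 7 = -5.2
var(-2X - 7) = (-2)²·12.3 = 49.2
E[U²] = var(U) + (E[U])² = 49.2 + (-5.2)² = 76.24

76.240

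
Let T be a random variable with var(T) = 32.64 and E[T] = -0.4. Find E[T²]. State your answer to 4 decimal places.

E[T²] = var(T) + (E[T])² = 32.64 + (-0.4)² = 32.8

32.8000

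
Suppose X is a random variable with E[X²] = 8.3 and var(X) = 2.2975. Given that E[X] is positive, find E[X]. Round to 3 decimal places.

2.450

(E[X])² = E[X²] − var(X) = 8.3 − 2.2975 = 6.0025
E[X] = √6.0025 = 2.45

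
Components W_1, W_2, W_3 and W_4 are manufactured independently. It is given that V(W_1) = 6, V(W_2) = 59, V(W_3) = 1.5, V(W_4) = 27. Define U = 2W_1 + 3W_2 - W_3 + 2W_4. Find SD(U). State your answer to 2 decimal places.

By independence, V(U) = (2)²V(W_1) + (3)²V(W_2) + (-1)²V(W_3) + (2)²V(W_4)
= (2)²·6 + (3)²·59 + (-1)²·1.5 + (2)²·27 = 664.5
SD(U) = √664.5 ≈ 25.78

25.78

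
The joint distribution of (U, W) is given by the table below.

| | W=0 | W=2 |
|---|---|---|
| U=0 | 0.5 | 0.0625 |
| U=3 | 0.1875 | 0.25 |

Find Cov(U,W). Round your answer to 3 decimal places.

E[U] = 1.3125,  E[W] = 0.625
E[UW] = 1.5
Cov(U,W) = E[UW] − E[U]E[W] = 1.5 − (1.3125)(0.625) = 0.6796875

0.680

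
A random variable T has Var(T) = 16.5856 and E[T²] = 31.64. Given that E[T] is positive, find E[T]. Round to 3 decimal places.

(E[T])² = E[T²] − Var(T) = 31.64 − 16.5856 = 15.0544
E[T] = √15.0544 = 3.88

3.880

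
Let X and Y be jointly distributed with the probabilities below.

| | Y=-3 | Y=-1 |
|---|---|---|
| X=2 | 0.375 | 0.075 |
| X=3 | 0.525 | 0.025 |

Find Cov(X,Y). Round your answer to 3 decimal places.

-0.060

E[X] = 2.55,  E[Y] = -2.8
E[XY] = -7.2
Cov(X,Y) = E[XY] − E[X]E[Y] = -7.2 − (2.55)(-2.8) = -0.06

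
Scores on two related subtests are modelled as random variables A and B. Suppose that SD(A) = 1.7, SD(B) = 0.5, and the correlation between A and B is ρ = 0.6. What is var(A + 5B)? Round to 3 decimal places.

var(A) = (1.7)² = 2.89;  var(B) = (0.5)² = 0.25
Cov(A,B) = ρ·SD(A)·SD(B) = 0.6·1.7·0.5 = 0.51
var(A + 5B) = (1)²·var(A) + (5)²·var(B) + 2·(1)·(5)·Cov(A,B)
= 1·2.89 + 25·0.25 + 10·0.51 = 14.24

14.240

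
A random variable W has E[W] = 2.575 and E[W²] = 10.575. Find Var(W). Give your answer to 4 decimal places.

3.9444

Var(W) = 10.575 − (2.575)² = 3.944375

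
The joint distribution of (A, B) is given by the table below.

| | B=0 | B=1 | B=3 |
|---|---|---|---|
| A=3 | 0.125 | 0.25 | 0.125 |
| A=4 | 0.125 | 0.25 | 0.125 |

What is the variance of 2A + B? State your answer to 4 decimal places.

2.1875

E[A] = 3.5,  E[B] = 1.25,  E[AB] = 4.375
Var(A) = 12.5 − (3.5)² = 0.25;  Var(B) = 2.75 − (1.25)² = 1.1875
Cov(A,B) = 4.375 − (3.5)(1.25) = 0
Var(2A + B) = (2)²·0.25 + (1)²·1.1875 + 2·(2)·(1)·0 = 2.1875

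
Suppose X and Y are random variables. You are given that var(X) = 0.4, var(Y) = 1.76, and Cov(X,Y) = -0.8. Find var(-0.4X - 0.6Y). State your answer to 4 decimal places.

var(-0.4X - 0.6Y) = (-0.4)²·var(X) + (-0.6)²·var(Y) + 2·(-0.4)·(-0.6)·Cov(X,Y)
= 0.16·0.4 + 0.36·1.76 + 0.48·-0.8 = 0.3136

0.3136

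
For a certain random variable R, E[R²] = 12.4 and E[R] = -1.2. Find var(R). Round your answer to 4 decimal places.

10.9600

var(R) = 12.4 − (-1.2)² = 10.96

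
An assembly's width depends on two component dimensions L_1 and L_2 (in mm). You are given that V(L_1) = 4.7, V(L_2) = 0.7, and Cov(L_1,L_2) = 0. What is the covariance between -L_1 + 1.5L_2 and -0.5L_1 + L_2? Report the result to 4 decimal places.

Cov(-L_1 + 1.5L_2, -0.5L_1 + L_2) = (-1)(-0.5)V(L_1) + (1.5)(1)V(L_2) + [(-1)(1) + (1.5)(-0.5)]Cov(L_1,L_2)
= 0.5·4.7 + 1.5·0.7 + -1.75·0 = 3.4

3.4000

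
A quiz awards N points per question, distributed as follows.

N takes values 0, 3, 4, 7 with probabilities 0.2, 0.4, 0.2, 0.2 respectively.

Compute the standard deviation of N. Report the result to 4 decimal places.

E[N] = (0)(0.2) + (3)(0.4) + (4)(0.2) + (7)(0.2) = 3.4
E[N²] = (0)²(0.2) + (3)²(0.4) + (4)²(0.2) + (7)²(0.2) = 16.6
Var(N) = E[N²] − (E[N])² = 16.6 − (3.4)² = 5.04
SD(N) = √5.04 ≈ 2.2450

2.2450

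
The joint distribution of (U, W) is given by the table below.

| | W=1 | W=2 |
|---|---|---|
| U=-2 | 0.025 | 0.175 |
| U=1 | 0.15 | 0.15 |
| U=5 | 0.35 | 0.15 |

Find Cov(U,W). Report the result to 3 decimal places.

E[U] = 2.4,  E[W] = 1.475
E[UW] = 2.95
Cov(U,W) = E[UW] − E[U]E[W] = 2.95 − (2.4)(1.475) = -0.59

-0.590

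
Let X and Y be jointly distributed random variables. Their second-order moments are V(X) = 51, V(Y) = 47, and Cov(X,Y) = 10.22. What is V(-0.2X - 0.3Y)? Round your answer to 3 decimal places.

7.496

V(-0.2X - 0.3Y) = (-0.2)²·V(X) + (-0.3)²·V(Y) + 2·(-0.2)·(-0.3)·Cov(X,Y)
= 0.04·51 + 0.09·47 + 0.12·10.22 = 7.4964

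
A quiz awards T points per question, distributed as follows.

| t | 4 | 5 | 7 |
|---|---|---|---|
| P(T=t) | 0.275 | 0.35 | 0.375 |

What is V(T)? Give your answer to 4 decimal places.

1.5494

E[T] = (4)(0.275) + (5)(0.35) + (7)(0.375) = 5.475
E[T²] = (4)²(0.275) + (5)²(0.35) + (7)²(0.375) = 31.525
V(T) = E[T²] − (E[T])² = 31.525 − (5.475)² = 1.549375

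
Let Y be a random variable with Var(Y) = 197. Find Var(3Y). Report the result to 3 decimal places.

1773.000

Var(3Y) = (3)²·Var(Y) = 9·197 = 1773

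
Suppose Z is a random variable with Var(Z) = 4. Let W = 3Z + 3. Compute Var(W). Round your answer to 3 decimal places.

36.000

Var(3Z + 3) = (3)²·Var(Z) = 9·4 = 36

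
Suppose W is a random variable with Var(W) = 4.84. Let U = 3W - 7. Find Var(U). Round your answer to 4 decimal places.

43.5600

Var(3W - 7) = (3)²·Var(W) = 9·4.84 = 43.56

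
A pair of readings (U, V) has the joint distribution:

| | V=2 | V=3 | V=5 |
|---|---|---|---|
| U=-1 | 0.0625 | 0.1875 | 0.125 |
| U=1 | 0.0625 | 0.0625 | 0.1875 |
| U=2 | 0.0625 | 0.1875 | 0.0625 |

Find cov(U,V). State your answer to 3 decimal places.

-0.066

E[U] = 0.5625,  E[V] = 3.5625
E[UV] = 1.9375
cov(U,V) = E[UV] − E[U]E[V] = 1.9375 − (0.5625)(3.5625) = -0.06640625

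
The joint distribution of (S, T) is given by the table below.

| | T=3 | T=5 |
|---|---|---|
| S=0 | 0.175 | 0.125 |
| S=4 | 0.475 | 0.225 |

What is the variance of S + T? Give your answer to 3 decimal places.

E[S] = 2.8,  E[T] = 3.7,  E[ST] = 10.2
Var(S) = 11.2 − (2.8)² = 3.36;  Var(T) = 14.6 − (3.7)² = 0.91
Cov(S,T) = 10.2 − (2.8)(3.7) = -0.16
Var(S + T) = (1)²·3.36 + (1)²·0.91 + 2·(1)·(1)·-0.16 = 3.95

3.950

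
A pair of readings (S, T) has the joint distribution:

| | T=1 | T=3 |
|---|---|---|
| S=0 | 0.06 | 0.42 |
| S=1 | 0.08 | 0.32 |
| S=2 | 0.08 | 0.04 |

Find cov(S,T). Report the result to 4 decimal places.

-0.1984

E[S] = 0.64,  E[T] = 2.56
E[ST] = 1.44
cov(S,T) = E[ST] − E[S]E[T] = 1.44 − (0.64)(2.56) = -0.1984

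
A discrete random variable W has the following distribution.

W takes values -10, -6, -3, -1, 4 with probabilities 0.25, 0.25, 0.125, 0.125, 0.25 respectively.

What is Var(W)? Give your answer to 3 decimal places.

E[W] = (-10)(0.25) + (-6)(0.25) + (-3)(0.125) + (-1)(0.125) + (4)(0.25) = -3.5
E[W²] = (-10)²(0.25) + (-6)²(0.25) + (-3)²(0.125) + (-1)²(0.125) + (4)²(0.25) = 39.25
Var(W) = E[W²] − (E[W])² = 39.25 − (-3.5)² = 27

27.000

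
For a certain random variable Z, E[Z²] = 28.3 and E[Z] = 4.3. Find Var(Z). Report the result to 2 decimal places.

9.81

Var(Z) = 28.3 − (4.3)² = 9.81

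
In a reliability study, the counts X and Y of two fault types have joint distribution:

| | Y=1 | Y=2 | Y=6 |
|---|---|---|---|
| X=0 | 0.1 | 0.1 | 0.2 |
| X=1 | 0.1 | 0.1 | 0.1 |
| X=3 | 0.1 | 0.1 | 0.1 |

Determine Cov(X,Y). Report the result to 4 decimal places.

E[X] = 1.2,  E[Y] = 3.3
E[XY] = 3.6
Cov(X,Y) = E[XY] − E[X]E[Y] = 3.6 − (1.2)(3.3) = -0.36

-0.3600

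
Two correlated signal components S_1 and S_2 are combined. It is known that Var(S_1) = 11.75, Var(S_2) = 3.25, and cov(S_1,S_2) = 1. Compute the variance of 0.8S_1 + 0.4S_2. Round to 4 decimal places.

8.6800

Var(0.8S_1 + 0.4S_2) = (0.8)²·Var(S_1) + (0.4)²·Var(S_2) + 2·(0.8)·(0.4)·cov(S_1,S_2)
= 0.64·11.75 + 0.16·3.25 + 0.64·1 = 8.68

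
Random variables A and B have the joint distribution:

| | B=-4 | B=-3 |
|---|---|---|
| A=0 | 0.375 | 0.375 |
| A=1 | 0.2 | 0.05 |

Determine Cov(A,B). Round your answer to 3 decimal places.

-0.056

E[A] = 0.25,  E[B] = -3.575
E[AB] = -0.95
Cov(A,B) = E[AB] − E[A]E[B] = -0.95 − (0.25)(-3.575) = -0.05625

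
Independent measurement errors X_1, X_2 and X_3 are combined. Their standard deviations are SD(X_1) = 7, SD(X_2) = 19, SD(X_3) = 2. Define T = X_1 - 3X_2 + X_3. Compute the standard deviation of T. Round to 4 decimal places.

var(X_1) = 49, var(X_2) = 361, var(X_3) = 4
By independence, var(T) = (1)²var(X_1) + (-3)²var(X_2) + (1)²var(X_3)
= (1)²·49 + (-3)²·361 + (1)²·4 = 3302
SD(T) = √3302 ≈ 57.4630

57.4630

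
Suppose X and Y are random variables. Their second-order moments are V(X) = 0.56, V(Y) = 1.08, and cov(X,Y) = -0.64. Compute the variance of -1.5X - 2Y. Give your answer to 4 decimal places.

V(-1.5X - 2Y) = (-1.5)²·V(X) + (-2)²·V(Y) + 2·(-1.5)·(-2)·cov(X,Y)
= 2.25·0.56 + 4·1.08 + 6·-0.64 = 1.74

1.7400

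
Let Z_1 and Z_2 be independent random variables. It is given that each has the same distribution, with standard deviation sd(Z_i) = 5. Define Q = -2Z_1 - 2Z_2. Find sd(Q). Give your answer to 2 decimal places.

14.14

var(Z_i) = (5)² = 25
By independence, var(Q) = (-2)²var(Z_1) + (-2)²var(Z_2)
= (-2)²·25 + (-2)²·25 = 200
sd(Q) = √200 ≈ 14.14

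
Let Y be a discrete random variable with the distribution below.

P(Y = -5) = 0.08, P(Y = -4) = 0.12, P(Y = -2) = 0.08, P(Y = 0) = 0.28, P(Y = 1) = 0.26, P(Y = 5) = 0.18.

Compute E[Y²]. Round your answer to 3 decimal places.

9.000

E[Y²] = (-5)²(0.08) + (-4)²(0.12) + (-2)²(0.08) + (0)²(0.28) + (1)²(0.26) + (5)²(0.18) = 9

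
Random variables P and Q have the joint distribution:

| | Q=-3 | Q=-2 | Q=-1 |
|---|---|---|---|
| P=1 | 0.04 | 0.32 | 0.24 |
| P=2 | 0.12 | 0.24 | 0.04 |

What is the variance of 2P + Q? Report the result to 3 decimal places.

0.874

E[P] = 1.4,  E[Q] = -1.88,  E[PQ] = -2.76
var(P) = 2.2 − (1.4)² = 0.24;  var(Q) = 3.96 − (-1.88)² = 0.4256
Cov(P,Q) = -2.76 − (1.4)(-1.88) = -0.128
var(2P + Q) = (2)²·0.24 + (1)²·0.4256 + 2·(2)·(1)·-0.128 = 0.8736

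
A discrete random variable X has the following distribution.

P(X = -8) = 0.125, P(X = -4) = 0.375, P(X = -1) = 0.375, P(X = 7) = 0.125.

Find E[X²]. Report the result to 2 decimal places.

20.50

E[X²] = (-8)²(0.125) + (-4)²(0.375) + (-1)²(0.375) + (7)²(0.125) = 20.5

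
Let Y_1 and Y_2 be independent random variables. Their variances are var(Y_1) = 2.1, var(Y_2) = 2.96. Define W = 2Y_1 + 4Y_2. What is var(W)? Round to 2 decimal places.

By independence, var(W) = (2)²var(Y_1) + (4)²var(Y_2)
= (2)²·2.1 + (4)²·2.96 = 55.76

55.76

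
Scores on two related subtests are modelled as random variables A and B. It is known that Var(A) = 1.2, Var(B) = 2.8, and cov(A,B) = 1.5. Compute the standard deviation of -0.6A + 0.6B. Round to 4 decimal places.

Var(-0.6A + 0.6B) = (-0.6)²·Var(A) + (0.6)²·Var(B) + 2·(-0.6)·(0.6)·cov(A,B)
= 0.36·1.2 + 0.36·2.8 + -0.72·1.5 = 0.36
SD(-0.6A + 0.6B) = √0.36 ≈ 0.6000

0.6000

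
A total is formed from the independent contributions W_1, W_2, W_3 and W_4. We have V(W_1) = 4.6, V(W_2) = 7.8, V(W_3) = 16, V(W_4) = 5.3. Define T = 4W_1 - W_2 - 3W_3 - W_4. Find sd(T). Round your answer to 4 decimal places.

By independence, V(T) = (4)²V(W_1) + (-1)²V(W_2) + (-3)²V(W_3) + (-1)²V(W_4)
= (4)²·4.6 + (-1)²·7.8 + (-3)²·16 + (-1)²·5.3 = 230.7
sd(T) = √230.7 ≈ 15.1888

15.1888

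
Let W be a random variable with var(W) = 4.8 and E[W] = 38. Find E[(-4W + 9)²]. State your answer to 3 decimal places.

E[-4W + 9] = -4·38 + 9 = -143
var(-4W + 9) = (-4)²·4.8 = 76.8
E[(-4W + 9)²] = var((-4W + 9)) + (E[(-4W + 9)])² = 76.8 + (-143)² = 20525.8

20525.800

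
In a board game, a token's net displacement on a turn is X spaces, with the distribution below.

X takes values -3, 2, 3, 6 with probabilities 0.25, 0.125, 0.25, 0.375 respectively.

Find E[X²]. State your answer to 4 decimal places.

E[X²] = (-3)²(0.25) + (2)²(0.125) + (3)²(0.25) + (6)²(0.375) = 18.5

18.5000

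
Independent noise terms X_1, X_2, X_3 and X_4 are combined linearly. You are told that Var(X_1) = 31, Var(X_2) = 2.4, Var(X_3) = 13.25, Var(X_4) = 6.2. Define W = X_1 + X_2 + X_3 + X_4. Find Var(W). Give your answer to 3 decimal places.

By independence, Var(W) = (1)²Var(X_1) + (1)²Var(X_2) + (1)²Var(X_3) + (1)²Var(X_4)
= (1)²·31 + (1)²·2.4 + (1)²·13.25 + (1)²·6.2 = 52.85

52.850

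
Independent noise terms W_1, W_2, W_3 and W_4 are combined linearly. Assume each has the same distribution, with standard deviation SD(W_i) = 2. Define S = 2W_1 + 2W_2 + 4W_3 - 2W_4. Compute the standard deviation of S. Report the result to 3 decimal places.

10.583

var(W_i) = (2)² = 4
By independence, var(S) = (2)²var(W_1) + (2)²var(W_2) + (4)²var(W_3) + (-2)²var(W_4)
= (2)²·4 + (2)²·4 + (4)²·4 + (-2)²·4 = 112
SD(S) = √112 ≈ 10.583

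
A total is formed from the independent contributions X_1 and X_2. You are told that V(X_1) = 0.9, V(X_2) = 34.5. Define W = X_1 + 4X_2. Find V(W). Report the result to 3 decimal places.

552.900

By independence, V(W) = (1)²V(X_1) + (4)²V(X_2)
= (1)²·0.9 + (4)²·34.5 = 552.9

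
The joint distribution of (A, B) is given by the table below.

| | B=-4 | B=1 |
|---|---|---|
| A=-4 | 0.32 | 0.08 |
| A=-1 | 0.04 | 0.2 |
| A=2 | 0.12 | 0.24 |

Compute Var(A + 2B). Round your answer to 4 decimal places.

42.6336

E[A] = -1.12,  E[B] = -1.4,  E[AB] = 4.28
Var(A) = 8.08 − (-1.12)² = 6.8256;  Var(B) = 8.2 − (-1.4)² = 6.24
cov(A,B) = 4.28 − (-1.12)(-1.4) = 2.712
Var(A + 2B) = (1)²·6.8256 + (2)²·6.24 + 2·(1)·(2)·2.712 = 42.6336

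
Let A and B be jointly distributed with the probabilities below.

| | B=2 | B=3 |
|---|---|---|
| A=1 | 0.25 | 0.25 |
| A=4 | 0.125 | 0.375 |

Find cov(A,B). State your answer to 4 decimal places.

E[A] = 2.5,  E[B] = 2.625
E[AB] = 6.75
cov(A,B) = E[AB] − E[A]E[B] = 6.75 − (2.5)(2.625) = 0.1875

0.1875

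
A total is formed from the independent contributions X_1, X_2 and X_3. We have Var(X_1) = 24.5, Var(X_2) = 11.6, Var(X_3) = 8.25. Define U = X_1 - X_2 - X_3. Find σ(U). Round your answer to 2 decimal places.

6.66

By independence, Var(U) = (1)²Var(X_1) + (-1)²Var(X_2) + (-1)²Var(X_3)
= (1)²·24.5 + (-1)²·11.6 + (-1)²·8.25 = 44.35
σ(U) = √44.35 ≈ 6.66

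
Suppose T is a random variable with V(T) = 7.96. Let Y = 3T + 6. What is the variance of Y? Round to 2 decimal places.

V(3T + 6) = (3)²·V(T) = 9·7.96 = 71.64

71.64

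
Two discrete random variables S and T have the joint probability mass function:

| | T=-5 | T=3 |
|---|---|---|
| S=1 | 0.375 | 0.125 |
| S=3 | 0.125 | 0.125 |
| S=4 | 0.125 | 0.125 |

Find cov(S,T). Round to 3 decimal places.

E[S] = 2.25,  E[T] = -2
E[ST] = -3.25
cov(S,T) = E[ST] − E[S]E[T] = -3.25 − (2.25)(-2) = 1.25

1.250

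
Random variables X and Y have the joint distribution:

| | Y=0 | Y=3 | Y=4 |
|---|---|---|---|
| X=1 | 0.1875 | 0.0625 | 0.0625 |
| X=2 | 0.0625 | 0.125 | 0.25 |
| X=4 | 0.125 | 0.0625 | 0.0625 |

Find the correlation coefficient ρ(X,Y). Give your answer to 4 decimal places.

0.0077

E[X] = 2.1875,  E[Y] = 2.25
E[XY] = 4.9375
Cov(X,Y) = E[XY] − E[X]E[Y] = 4.9375 − (2.1875)(2.25) = 0.015625
Var(X) = 1.27734375,  Var(Y) = 3.1875
ρ = 0.015625 / √(1.27734375·3.1875) ≈ 0.0077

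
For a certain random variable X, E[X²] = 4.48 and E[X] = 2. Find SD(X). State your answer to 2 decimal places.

0.69

V(X) = 4.48 − (2)² = 0.48
SD(X) = √0.48 ≈ 0.69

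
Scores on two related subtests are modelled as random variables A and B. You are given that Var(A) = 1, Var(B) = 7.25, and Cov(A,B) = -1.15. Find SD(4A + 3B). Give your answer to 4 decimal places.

Var(4A + 3B) = (4)²·Var(A) + (3)²·Var(B) + 2·(4)·(3)·Cov(A,B)
= 16·1 + 9·7.25 + 24·-1.15 = 53.65
SD(4A + 3B) = √53.65 ≈ 7.3246

7.3246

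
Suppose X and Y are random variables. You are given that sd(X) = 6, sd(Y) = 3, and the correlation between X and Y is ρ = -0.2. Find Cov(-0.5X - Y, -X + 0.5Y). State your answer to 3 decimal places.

10.800

V(X) = (6)² = 36;  V(Y) = (3)² = 9
Cov(X,Y) = ρ·sd(X)·sd(Y) = -0.2·6·3 = -3.6
Cov(-0.5X - Y, -X + 0.5Y) = (-0.5)(-1)V(X) + (-1)(0.5)V(Y) + [(-0.5)(0.5) + (-1)(-1)]Cov(X,Y)
= 0.5·36 + -0.5·9 + 0.75·-3.6 = 10.8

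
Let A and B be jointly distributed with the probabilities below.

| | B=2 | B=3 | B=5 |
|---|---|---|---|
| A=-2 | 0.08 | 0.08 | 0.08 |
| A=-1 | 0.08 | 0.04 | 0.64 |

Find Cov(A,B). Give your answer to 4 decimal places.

E[A] = -1.24,  E[B] = 4.28
E[AB] = -5.08
Cov(A,B) = E[AB] − E[A]E[B] = -5.08 − (-1.24)(4.28) = 0.2272

0.2272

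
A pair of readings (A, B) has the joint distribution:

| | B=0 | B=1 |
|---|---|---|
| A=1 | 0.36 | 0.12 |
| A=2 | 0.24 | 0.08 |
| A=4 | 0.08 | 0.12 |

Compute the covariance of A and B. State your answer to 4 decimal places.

E[A] = 1.92,  E[B] = 0.32
E[AB] = 0.76
Cov(A,B) = E[AB] − E[A]E[B] = 0.76 − (1.92)(0.32) = 0.1456

0.1456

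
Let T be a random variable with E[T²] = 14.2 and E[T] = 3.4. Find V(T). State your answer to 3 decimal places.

2.640

V(T) = 14.2 − (3.4)² = 2.64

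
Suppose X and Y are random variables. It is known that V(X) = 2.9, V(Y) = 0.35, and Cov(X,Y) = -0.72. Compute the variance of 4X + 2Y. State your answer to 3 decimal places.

V(4X + 2Y) = (4)²·V(X) + (2)²·V(Y) + 2·(4)·(2)·Cov(X,Y)
= 16·2.9 + 4·0.35 + 16·-0.72 = 36.28

36.280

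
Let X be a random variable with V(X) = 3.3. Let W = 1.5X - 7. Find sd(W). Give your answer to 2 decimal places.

2.72

V(1.5X - 7) = (1.5)²·3.3 = 7.425
sd(W) = √7.425 ≈ 2.72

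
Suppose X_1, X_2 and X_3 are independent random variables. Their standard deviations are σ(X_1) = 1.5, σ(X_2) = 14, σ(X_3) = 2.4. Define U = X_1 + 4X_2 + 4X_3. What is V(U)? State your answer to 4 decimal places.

3230.4100

V(X_1) = 2.25, V(X_2) = 196, V(X_3) = 5.76
By independence, V(U) = (1)²V(X_1) + (4)²V(X_2) + (4)²V(X_3)
= (1)²·2.25 + (4)²·196 + (4)²·5.76 = 3230.41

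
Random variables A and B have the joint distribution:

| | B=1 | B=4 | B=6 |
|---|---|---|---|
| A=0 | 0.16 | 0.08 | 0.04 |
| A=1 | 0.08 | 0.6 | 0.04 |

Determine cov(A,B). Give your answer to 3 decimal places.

E[A] = 0.72,  E[B] = 3.44
E[AB] = 2.72
cov(A,B) = E[AB] − E[A]E[B] = 2.72 − (0.72)(3.44) = 0.2432

0.243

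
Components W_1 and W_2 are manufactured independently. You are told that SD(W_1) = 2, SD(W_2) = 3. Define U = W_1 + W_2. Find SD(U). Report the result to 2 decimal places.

3.61

var(W_1) = 4, var(W_2) = 9
By independence, var(U) = (1)²var(W_1) + (1)²var(W_2)
= (1)²·4 + (1)²·9 = 13
SD(U) = √13 ≈ 3.61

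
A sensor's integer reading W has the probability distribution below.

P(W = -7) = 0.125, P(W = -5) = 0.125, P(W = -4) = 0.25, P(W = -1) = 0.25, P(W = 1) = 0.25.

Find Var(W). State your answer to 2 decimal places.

E[W] = (-7)(0.125) + (-5)(0.125) + (-4)(0.25) + (-1)(0.25) + (1)(0.25) = -2.5
E[W²] = (-7)²(0.125) + (-5)²(0.125) + (-4)²(0.25) + (-1)²(0.25) + (1)²(0.25) = 13.75
Var(W) = E[W²] − (E[W])² = 13.75 − (-2.5)² = 7.5

7.50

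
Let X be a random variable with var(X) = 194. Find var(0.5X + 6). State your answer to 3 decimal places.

48.500

var(0.5X + 6) = (0.5)²·var(X) = 0.25·194 = 48.5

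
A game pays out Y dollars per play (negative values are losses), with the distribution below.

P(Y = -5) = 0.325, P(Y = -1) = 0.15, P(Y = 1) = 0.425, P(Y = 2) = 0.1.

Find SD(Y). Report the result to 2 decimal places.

2.79

E[Y] = (-5)(0.325) + (-1)(0.15) + (1)(0.425) + (2)(0.1) = -1.15
E[Y²] = (-5)²(0.325) + (-1)²(0.15) + (1)²(0.425) + (2)²(0.1) = 9.1
Var(Y) = E[Y²] − (E[Y])² = 9.1 − (-1.15)² = 7.7775
SD(Y) = √7.7775 ≈ 2.79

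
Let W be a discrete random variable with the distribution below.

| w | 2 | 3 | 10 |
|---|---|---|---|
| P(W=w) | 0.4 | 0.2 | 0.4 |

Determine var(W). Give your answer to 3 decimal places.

14.240

E[W] = (2)(0.4) + (3)(0.2) + (10)(0.4) = 5.4
E[W²] = (2)²(0.4) + (3)²(0.2) + (10)²(0.4) = 43.4
var(W) = E[W²] − (E[W])² = 43.4 − (5.4)² = 14.24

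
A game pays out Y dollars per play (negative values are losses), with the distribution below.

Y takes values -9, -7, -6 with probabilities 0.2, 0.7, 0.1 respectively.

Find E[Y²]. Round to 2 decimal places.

E[Y²] = (-9)²(0.2) + (-7)²(0.7) + (-6)²(0.1) = 54.1

54.10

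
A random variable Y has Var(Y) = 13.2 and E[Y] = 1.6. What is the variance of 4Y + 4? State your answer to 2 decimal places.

211.20

Var(4Y + 4) = (4)²·Var(Y) = 16·13.2 = 211.2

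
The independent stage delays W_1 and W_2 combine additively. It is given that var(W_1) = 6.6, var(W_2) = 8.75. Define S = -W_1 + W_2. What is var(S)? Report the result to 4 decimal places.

15.3500

By independence, var(S) = (-1)²var(W_1) + (1)²var(W_2)
= (-1)²·6.6 + (1)²·8.75 = 15.35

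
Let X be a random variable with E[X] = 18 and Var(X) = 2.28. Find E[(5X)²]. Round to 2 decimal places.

E[5X] = 5·18 = 90
Var(5X) = (5)²·2.28 = 57
E[(5X)²] = Var((5X)) + (E[(5X)])² = 57 + (90)² = 8157

8157.00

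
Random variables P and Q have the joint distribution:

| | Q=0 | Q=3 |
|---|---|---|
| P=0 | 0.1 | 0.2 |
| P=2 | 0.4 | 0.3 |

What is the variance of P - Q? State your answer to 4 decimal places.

E[P] = 1.4,  E[Q] = 1.5,  E[PQ] = 1.8
Var(P) = 2.8 − (1.4)² = 0.84;  Var(Q) = 4.5 − (1.5)² = 2.25
cov(P,Q) = 1.8 − (1.4)(1.5) = -0.3
Var(P - Q) = (1)²·0.84 + (-1)²·2.25 + 2·(1)·(-1)·-0.3 = 3.69

3.6900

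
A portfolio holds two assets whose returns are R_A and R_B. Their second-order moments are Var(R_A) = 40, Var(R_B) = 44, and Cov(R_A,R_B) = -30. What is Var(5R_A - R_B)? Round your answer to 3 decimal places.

Var(5R_A - R_B) = (5)²·Var(R_A) + (-1)²·Var(R_B) + 2·(5)·(-1)·Cov(R_A,R_B)
= 25·40 + 1·44 + -10·-30 = 1344

1344.000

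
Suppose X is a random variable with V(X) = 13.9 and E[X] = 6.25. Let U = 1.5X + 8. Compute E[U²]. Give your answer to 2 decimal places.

333.17

E[1.5X + 8] = 1.5·6.25 + 8 = 17.375
V(1.5X + 8) = (1.5)²·13.9 = 31.275
E[U²] = V(U) + (E[U])² = 31.275 + (17.375)² = 333.165625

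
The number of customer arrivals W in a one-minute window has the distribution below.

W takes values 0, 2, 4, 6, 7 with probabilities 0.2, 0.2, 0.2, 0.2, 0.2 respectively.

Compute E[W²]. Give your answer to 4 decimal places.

E[W²] = (0)²(0.2) + (2)²(0.2) + (4)²(0.2) + (6)²(0.2) + (7)²(0.2) = 21

21.0000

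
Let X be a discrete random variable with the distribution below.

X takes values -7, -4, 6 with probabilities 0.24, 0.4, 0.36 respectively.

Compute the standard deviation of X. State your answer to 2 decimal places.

5.46

E[X] = (-7)(0.24) + (-4)(0.4) + (6)(0.36) = -1.12
E[X²] = (-7)²(0.24) + (-4)²(0.4) + (6)²(0.36) = 31.12
V(X) = E[X²] − (E[X])² = 31.12 − (-1.12)² = 29.8656
SD(X) = √29.8656 ≈ 5.46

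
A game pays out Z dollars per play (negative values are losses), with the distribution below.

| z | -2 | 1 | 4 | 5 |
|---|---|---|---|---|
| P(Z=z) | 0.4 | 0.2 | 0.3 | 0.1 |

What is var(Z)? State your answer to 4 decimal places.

E[Z] = (-2)(0.4) + (1)(0.2) + (4)(0.3) + (5)(0.1) = 1.1
E[Z²] = (-2)²(0.4) + (1)²(0.2) + (4)²(0.3) + (5)²(0.1) = 9.1
var(Z) = E[Z²] − (E[Z])² = 9.1 − (1.1)² = 7.89

7.8900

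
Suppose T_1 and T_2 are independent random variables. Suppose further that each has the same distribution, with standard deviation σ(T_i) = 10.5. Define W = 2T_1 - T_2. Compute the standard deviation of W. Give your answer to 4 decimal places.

Var(T_i) = (10.5)² = 110.25
By independence, Var(W) = (2)²Var(T_1) + (-1)²Var(T_2)
= (2)²·110.25 + (-1)²·110.25 = 551.25
σ(W) = √551.25 ≈ 23.4787

23.4787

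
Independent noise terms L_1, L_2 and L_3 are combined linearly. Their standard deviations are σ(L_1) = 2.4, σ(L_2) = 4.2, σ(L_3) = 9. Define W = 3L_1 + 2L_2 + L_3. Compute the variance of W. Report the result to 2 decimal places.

203.40

Var(L_1) = 5.76, Var(L_2) = 17.64, Var(L_3) = 81
By independence, Var(W) = (3)²Var(L_1) + (2)²Var(L_2) + (1)²Var(L_3)
= (3)²·5.76 + (2)²·17.64 + (1)²·81 = 203.4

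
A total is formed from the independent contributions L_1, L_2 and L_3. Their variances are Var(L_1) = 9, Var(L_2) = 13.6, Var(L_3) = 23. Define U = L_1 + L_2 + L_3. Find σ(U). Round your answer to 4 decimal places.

By independence, Var(U) = (1)²Var(L_1) + (1)²Var(L_2) + (1)²Var(L_3)
= (1)²·9 + (1)²·13.6 + (1)²·23 = 45.6
σ(U) = √45.6 ≈ 6.7528

6.7528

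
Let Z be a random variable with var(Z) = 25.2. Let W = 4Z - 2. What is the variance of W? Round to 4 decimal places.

var(4Z - 2) = (4)²·var(Z) = 16·25.2 = 403.2

403.2000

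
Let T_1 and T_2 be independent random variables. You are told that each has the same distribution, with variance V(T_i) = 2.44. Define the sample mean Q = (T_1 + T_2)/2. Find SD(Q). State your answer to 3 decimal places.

By independence, V(Q) = (0.5)²V(T_1) + (0.5)²V(T_2)
= (0.5)²·2.44 + (0.5)²·2.44 = 1.22
SD(Q) = √1.22 ≈ 1.105

1.105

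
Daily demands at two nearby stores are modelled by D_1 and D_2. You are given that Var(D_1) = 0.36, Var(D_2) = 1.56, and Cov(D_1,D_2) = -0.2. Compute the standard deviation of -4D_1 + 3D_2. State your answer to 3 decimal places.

4.960

Var(-4D_1 + 3D_2) = (-4)²·Var(D_1) + (3)²·Var(D_2) + 2·(-4)·(3)·Cov(D_1,D_2)
= 16·0.36 + 9·1.56 + -24·-0.2 = 24.6
SD(-4D_1 + 3D_2) = √24.6 ≈ 4.960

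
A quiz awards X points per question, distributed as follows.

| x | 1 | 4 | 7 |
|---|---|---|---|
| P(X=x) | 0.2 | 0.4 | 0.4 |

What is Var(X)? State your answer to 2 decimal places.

E[X] = (1)(0.2) + (4)(0.4) + (7)(0.4) = 4.6
E[X²] = (1)²(0.2) + (4)²(0.4) + (7)²(0.4) = 26.2
Var(X) = E[X²] − (E[X])² = 26.2 − (4.6)² = 5.04

5.04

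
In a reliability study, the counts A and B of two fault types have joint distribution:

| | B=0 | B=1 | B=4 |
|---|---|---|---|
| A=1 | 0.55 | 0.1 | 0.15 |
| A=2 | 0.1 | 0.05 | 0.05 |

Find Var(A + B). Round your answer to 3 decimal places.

2.728

E[A] = 1.2,  E[B] = 0.95,  E[AB] = 1.2
Var(A) = 1.6 − (1.2)² = 0.16;  Var(B) = 3.35 − (0.95)² = 2.4475
Cov(A,B) = 1.2 − (1.2)(0.95) = 0.06
Var(A + B) = (1)²·0.16 + (1)²·2.4475 + 2·(1)·(1)·0.06 = 2.7275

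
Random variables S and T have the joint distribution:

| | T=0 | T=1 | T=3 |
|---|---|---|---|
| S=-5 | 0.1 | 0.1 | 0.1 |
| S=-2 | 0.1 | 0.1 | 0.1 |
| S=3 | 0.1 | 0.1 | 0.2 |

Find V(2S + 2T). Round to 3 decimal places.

E[S] = -0.9,  E[T] = 1.5,  E[ST] = -0.7
V(S) = 12.3 − (-0.9)² = 11.49;  V(T) = 3.9 − (1.5)² = 1.65
Cov(S,T) = -0.7 − (-0.9)(1.5) = 0.65
V(2S + 2T) = (2)²·11.49 + (2)²·1.65 + 2·(2)·(2)·0.65 = 57.76

57.760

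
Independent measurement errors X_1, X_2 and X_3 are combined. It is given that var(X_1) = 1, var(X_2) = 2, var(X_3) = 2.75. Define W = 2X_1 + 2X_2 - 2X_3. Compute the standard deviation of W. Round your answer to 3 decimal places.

4.796

By independence, var(W) = (2)²var(X_1) + (2)²var(X_2) + (-2)²var(X_3)
= (2)²·1 + (2)²·2 + (-2)²·2.75 = 23
SD(W) = √23 ≈ 4.796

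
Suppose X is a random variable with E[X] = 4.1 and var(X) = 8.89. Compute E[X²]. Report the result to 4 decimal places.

E[X²] = var(X) + (E[X])² = 8.89 + (4.1)² = 25.7

25.7000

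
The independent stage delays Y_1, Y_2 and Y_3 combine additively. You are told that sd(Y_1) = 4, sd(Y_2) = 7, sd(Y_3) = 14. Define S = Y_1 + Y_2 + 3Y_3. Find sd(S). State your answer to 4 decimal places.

V(Y_1) = 16, V(Y_2) = 49, V(Y_3) = 196
By independence, V(S) = (1)²V(Y_1) + (1)²V(Y_2) + (3)²V(Y_3)
= (1)²·16 + (1)²·49 + (3)²·196 = 1829
sd(S) = √1829 ≈ 42.7668

42.7668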